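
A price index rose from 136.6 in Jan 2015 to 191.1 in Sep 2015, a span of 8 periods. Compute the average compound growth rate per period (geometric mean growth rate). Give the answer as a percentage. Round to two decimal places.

4.29%

Growth factor = (191.1/136.6)^(1/8) = (1.398975)^(1/8) = 1.042861
Growth rate = 1.042861 − 1 = 0.042861 = 4.2861%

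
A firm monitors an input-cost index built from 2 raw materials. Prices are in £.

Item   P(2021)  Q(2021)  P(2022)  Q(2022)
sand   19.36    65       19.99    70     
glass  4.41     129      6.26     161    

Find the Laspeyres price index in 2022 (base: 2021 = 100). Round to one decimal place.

Laspeyres price index uses base-period quantities as weights.
ΣP(2022)·Q(2021) = 19.99×65 + 6.26×129 = 1299.35 + 807.54 = 2106.89
ΣP(2021)·Q(2021) = 19.36×65 + 4.41×129 = 1258.4 + 568.89 = 1827.29
Index = 2106.89 / 1827.29 × 100 = 115.3013

115.3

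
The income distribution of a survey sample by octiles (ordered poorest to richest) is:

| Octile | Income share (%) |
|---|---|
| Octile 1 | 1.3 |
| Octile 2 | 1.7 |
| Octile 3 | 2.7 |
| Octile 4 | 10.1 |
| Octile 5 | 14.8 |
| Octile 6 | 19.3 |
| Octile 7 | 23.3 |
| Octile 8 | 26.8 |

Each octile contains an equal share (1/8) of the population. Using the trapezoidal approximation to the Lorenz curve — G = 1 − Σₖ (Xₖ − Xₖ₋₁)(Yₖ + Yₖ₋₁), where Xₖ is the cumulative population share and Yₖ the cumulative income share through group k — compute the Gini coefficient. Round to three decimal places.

0.426

Cumulative income shares Yₖ: 0.0130, 0.0300, 0.0570, 0.1580, 0.3060, 0.4990, 0.7320, 1.0000
Σ (Xₖ−Xₖ₋₁)(Yₖ+Yₖ₋₁) = (1/8)(0.0130+0.0000) + (1/8)(0.0300+0.0130) + (1/8)(0.0570+0.0300) + (1/8)(0.1580+0.0570) + (1/8)(0.3060+0.1580) + (1/8)(0.4990+0.3060) + (1/8)(0.7320+0.4990) + (1/8)(1.0000+0.7320)
  = 0.0016 + 0.0054 + 0.0109 + 0.0269 + 0.0580 + 0.1006 + 0.1539 + 0.2165 = 0.5738
G = 1 − 0.5738 = 0.4262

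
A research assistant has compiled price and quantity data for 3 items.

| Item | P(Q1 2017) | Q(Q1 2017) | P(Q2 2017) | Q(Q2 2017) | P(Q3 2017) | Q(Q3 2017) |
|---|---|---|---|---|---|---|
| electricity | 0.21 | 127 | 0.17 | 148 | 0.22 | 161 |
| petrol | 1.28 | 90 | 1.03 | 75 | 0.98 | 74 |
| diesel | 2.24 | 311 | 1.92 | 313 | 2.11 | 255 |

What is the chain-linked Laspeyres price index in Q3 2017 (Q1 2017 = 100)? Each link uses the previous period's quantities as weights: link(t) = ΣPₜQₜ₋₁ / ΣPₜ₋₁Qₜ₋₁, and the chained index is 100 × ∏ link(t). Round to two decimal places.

Link Q1 2017→Q2 2017:
ΣP(Q2 2017)Q(Q1 2017) = 0.17×127 + 1.03×90 + 1.92×311 = 21.59 + 92.7 + 597.12 = 711.41
ΣP(Q1 2017)Q(Q1 2017) = 0.21×127 + 1.28×90 + 2.24×311 = 26.67 + 115.2 + 696.64 = 838.51
link = 711.41/838.51 = 0.848422
Link Q2 2017→Q3 2017:
ΣP(Q3 2017)Q(Q2 2017) = 0.22×148 + 0.98×75 + 2.11×313 = 32.56 + 73.5 + 660.43 = 766.49
ΣP(Q2 2017)Q(Q2 2017) = 0.17×148 + 1.03×75 + 1.92×313 = 25.16 + 77.25 + 600.96 = 703.37
link = 766.49/703.37 = 1.089739
Chained index = 100 × 0.848422 × 1.089739 = 92.4558

92.46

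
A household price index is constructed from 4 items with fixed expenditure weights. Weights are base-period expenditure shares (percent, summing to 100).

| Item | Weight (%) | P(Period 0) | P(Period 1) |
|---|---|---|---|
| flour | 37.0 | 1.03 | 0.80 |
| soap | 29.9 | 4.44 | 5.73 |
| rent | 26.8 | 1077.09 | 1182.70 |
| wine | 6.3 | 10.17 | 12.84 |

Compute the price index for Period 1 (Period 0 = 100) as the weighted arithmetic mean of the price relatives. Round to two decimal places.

flour: 37.0 × (0.80/1.03) = 37.0 × 0.776699 = 28.7379
soap: 29.9 × (5.73/4.44) = 29.9 × 1.290541 = 38.5872
rent: 26.8 × (1182.70/1077.09) = 26.8 × 1.098051 = 29.4278
wine: 6.3 × (12.84/10.17) = 6.3 × 1.262537 = 7.9540
Index = Σ wᵢ·(p₁ᵢ/p₀ᵢ) = 28.7379 + 38.5872 + 29.4278 + 7.9540 = 104.7068

104.71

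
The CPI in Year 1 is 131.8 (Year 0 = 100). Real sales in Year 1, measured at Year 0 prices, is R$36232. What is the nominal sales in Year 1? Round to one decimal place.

47753.8

Nominal = Real × (Index/100) = 36232 × (131.8/100)
        = 36232 × 1.318 = 47753.7760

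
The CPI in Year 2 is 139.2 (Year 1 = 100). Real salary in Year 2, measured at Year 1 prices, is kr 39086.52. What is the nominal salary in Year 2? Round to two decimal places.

54408.44

Nominal = Real × (Index/100) = 39086.52 × (139.2/100)
        = 39086.52 × 1.392 = 54408.4358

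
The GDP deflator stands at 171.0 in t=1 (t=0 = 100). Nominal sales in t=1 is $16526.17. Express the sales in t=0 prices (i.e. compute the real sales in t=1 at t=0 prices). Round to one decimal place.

9664.4

Real = Nominal ÷ (Index/100) = 16526.17 ÷ (171.0/100)
     = 16526.17 ÷ 1.710 = 9664.4269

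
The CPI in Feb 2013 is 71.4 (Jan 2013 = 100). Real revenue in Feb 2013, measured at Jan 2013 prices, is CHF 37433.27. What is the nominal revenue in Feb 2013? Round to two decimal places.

Nominal = Real × (Index/100) = 37433.27 × (71.4/100)
        = 37433.27 × 0.714 = 26727.3548

26727.35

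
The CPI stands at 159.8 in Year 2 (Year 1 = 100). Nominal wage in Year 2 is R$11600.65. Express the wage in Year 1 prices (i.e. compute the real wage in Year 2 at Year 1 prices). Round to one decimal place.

7259.5

Real = Nominal ÷ (Index/100) = 11600.65 ÷ (159.8/100)
     = 11600.65 ÷ 1.598 = 7259.4806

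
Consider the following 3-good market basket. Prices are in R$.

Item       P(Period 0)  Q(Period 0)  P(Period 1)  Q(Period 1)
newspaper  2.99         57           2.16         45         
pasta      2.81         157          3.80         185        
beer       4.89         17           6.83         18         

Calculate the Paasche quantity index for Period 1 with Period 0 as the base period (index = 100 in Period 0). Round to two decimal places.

Paasche quantity index uses current-period prices as weights.
ΣP(Period 1)·Q(Period 1) = 2.16×45 + 3.80×185 + 6.83×18 = 97.2 + 703 + 122.94 = 923.14
ΣP(Period 1)·Q(Period 0) = 2.16×57 + 3.80×157 + 6.83×17 = 123.12 + 596.6 + 116.11 = 835.83
Index = 923.14 / 835.83 × 100 = 110.4459

110.45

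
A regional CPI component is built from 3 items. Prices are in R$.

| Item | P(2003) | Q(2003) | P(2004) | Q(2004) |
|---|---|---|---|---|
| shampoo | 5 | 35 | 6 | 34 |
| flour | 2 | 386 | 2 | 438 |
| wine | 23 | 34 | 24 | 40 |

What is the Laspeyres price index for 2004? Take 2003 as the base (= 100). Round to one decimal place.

104.0

Laspeyres price index uses base-period quantities as weights.
ΣP(2004)·Q(2003) = 6×35 + 2×386 + 24×34 = 210 + 772 + 816 = 1798
ΣP(2003)·Q(2003) = 5×35 + 2×386 + 23×34 = 175 + 772 + 782 = 1729
Index = 1798 / 1729 × 100 = 103.9907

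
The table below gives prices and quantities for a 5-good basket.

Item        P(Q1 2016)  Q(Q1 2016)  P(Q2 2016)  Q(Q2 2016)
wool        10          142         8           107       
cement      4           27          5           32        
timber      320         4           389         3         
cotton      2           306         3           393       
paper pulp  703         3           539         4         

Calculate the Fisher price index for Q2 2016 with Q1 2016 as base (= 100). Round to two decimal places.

96.42

Laspeyres component (base-period weights):
ΣP(Q2 2016)Q(Q1 2016) = 8×142 + 5×27 + 389×4 + 3×306 + 539×3 = 1136 + 135 + 1556 + 918 + 1617 = 5362
ΣP(Q1 2016)Q(Q1 2016) = 10×142 + 4×27 + 320×4 + 2×306 + 703×3 = 1420 + 108 + 1280 + 612 + 2109 = 5529
L = 5362 / 5529 × 100 = 96.9796
Paasche component (current-period weights):
ΣP(Q2 2016)Q(Q2 2016) = 8×107 + 5×32 + 389×3 + 3×393 + 539×4 = 856 + 160 + 1167 + 1179 + 2156 = 5518
ΣP(Q1 2016)Q(Q2 2016) = 10×107 + 4×32 + 320×3 + 2×393 + 703×4 = 1070 + 128 + 960 + 786 + 2812 = 5756
P = 5518 / 5756 × 100 = 95.8652
Fisher = √(L × P) = √(96.9796 × 95.8652) = 96.4208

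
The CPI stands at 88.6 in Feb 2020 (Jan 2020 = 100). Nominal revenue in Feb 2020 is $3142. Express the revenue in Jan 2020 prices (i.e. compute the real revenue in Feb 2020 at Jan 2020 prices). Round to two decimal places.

Real = Nominal ÷ (Index/100) = 3142 ÷ (88.6/100)
     = 3142 ÷ 0.886 = 3546.2754

3546.28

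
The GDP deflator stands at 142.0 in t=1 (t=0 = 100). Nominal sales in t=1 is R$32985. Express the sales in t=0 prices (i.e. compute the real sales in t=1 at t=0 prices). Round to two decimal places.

23228.87

Real = Nominal ÷ (Index/100) = 32985 ÷ (142.0/100)
     = 32985 ÷ 1.420 = 23228.8732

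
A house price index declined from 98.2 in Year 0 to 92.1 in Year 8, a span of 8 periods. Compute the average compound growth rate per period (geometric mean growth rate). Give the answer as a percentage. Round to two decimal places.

Growth factor = (92.1/98.2)^(1/8) = (0.937882)^(1/8) = 0.992016
Growth rate = 0.992016 − 1 = -0.007984 = -0.7984%

-0.80%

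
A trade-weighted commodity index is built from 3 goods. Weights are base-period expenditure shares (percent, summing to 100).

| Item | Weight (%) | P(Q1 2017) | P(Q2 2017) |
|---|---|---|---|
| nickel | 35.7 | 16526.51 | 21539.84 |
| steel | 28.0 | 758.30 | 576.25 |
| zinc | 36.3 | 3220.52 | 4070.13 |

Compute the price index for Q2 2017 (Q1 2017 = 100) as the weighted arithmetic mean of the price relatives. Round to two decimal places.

113.68

nickel: 35.7 × (21539.84/16526.51) = 35.7 × 1.303351 = 46.5296
steel: 28.0 × (576.25/758.30) = 28.0 × 0.759924 = 21.2779
zinc: 36.3 × (4070.13/3220.52) = 36.3 × 1.263811 = 45.8764
Index = Σ wᵢ·(p₁ᵢ/p₀ᵢ) = 46.5296 + 21.2779 + 45.8764 = 113.6838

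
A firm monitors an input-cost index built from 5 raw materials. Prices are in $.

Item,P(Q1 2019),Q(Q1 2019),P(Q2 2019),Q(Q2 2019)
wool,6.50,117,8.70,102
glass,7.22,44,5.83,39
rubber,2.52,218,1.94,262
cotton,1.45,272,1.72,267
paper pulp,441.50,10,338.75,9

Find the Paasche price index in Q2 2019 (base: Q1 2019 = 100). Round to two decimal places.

86.01

Paasche price index uses current-period quantities as weights.
ΣP(Q2 2019)·Q(Q2 2019) = 8.70×102 + 5.83×39 + 1.94×262 + 1.72×267 + 338.75×9 = 887.4 + 227.37 + 508.28 + 459.24 + 3048.75 = 5131.04
ΣP(Q1 2019)·Q(Q2 2019) = 6.50×102 + 7.22×39 + 2.52×262 + 1.45×267 + 441.50×9 = 663 + 281.58 + 660.24 + 387.15 + 3973.5 = 5965.47
Index = 5131.04 / 5965.47 × 100 = 86.0123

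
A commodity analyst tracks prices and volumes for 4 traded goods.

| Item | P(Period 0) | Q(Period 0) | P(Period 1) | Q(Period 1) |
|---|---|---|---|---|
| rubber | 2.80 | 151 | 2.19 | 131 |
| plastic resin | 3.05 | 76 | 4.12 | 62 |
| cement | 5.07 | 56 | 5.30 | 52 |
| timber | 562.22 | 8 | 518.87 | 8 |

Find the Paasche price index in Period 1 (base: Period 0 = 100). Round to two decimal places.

Paasche price index uses current-period quantities as weights.
ΣP(Period 1)·Q(Period 1) = 2.19×131 + 4.12×62 + 5.30×52 + 518.87×8 = 286.89 + 255.44 + 275.6 + 4150.96 = 4968.89
ΣP(Period 0)·Q(Period 1) = 2.80×131 + 3.05×62 + 5.07×52 + 562.22×8 = 366.8 + 189.1 + 263.64 + 4497.76 = 5317.3
Index = 4968.89 / 5317.3 × 100 = 93.4476

93.45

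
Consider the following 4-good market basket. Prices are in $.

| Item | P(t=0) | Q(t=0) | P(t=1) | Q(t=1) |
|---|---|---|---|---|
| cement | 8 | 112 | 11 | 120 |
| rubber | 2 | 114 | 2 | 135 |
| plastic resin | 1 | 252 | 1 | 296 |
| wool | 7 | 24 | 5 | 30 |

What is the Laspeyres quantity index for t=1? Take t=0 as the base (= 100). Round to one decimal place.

Laspeyres quantity index uses base-period prices as weights.
ΣP(t=0)·Q(t=1) = 8×120 + 2×135 + 1×296 + 7×30 = 960 + 270 + 296 + 210 = 1736
ΣP(t=0)·Q(t=0) = 8×112 + 2×114 + 1×252 + 7×24 = 896 + 228 + 252 + 168 = 1544
Index = 1736 / 1544 × 100 = 112.4352

112.4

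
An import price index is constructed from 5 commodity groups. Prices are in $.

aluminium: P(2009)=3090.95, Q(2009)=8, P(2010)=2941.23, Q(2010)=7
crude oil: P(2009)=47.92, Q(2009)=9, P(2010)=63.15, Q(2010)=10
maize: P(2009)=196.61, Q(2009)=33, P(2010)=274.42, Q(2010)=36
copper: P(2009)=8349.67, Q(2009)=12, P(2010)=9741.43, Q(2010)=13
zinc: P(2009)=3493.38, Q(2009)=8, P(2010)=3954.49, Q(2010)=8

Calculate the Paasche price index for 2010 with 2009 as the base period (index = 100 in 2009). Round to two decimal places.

Paasche price index uses current-period quantities as weights.
ΣP(2010)·Q(2010) = 2941.23×7 + 63.15×10 + 274.42×36 + 9741.43×13 + 3954.49×8 = 20588.61 + 631.5 + 9879.12 + 126638.59 + 31635.92 = 189373.74
ΣP(2009)·Q(2010) = 3090.95×7 + 47.92×10 + 196.61×36 + 8349.67×13 + 3493.38×8 = 21636.65 + 479.2 + 7077.96 + 108545.71 + 27947.04 = 165686.56
Index = 189373.74 / 165686.56 × 100 = 114.2964

114.30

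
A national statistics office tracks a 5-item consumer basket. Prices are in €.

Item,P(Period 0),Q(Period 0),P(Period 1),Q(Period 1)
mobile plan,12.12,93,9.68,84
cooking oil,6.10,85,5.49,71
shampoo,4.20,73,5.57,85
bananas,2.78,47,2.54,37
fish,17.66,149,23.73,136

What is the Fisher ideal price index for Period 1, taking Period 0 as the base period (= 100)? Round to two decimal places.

115.52

Laspeyres component (base-period weights):
ΣP(Period 1)Q(Period 0) = 9.68×93 + 5.49×85 + 5.57×73 + 2.54×47 + 23.73×149 = 900.24 + 466.65 + 406.61 + 119.38 + 3535.77 = 5428.65
ΣP(Period 0)Q(Period 0) = 12.12×93 + 6.10×85 + 4.20×73 + 2.78×47 + 17.66×149 = 1127.16 + 518.5 + 306.6 + 130.66 + 2631.34 = 4714.26
L = 5428.65 / 4714.26 × 100 = 115.1538
Paasche component (current-period weights):
ΣP(Period 1)Q(Period 1) = 9.68×84 + 5.49×71 + 5.57×85 + 2.54×37 + 23.73×136 = 813.12 + 389.79 + 473.45 + 93.98 + 3227.28 = 4997.62
ΣP(Period 0)Q(Period 1) = 12.12×84 + 6.10×71 + 4.20×85 + 2.78×37 + 17.66×136 = 1018.08 + 433.1 + 357 + 102.86 + 2401.76 = 4312.8
P = 4997.62 / 4312.8 × 100 = 115.8788
Fisher = √(L × P) = √(115.1538 × 115.8788) = 115.5157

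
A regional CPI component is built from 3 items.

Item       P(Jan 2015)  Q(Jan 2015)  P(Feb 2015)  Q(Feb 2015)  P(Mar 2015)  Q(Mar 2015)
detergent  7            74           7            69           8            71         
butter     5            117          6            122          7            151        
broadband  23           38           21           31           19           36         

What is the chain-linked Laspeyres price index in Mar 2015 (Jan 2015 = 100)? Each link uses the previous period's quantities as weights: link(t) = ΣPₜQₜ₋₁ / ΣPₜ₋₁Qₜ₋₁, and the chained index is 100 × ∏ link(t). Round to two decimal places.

109.13

Link Jan 2015→Feb 2015:
ΣP(Feb 2015)Q(Jan 2015) = 7×74 + 6×117 + 21×38 = 518 + 702 + 798 = 2018
ΣP(Jan 2015)Q(Jan 2015) = 7×74 + 5×117 + 23×38 = 518 + 585 + 874 = 1977
link = 2018/1977 = 1.020738
Link Feb 2015→Mar 2015:
ΣP(Mar 2015)Q(Feb 2015) = 8×69 + 7×122 + 19×31 = 552 + 854 + 589 = 1995
ΣP(Feb 2015)Q(Feb 2015) = 7×69 + 6×122 + 21×31 = 483 + 732 + 651 = 1866
link = 1995/1866 = 1.069132
Chained index = 100 × 1.020738 × 1.069132 = 109.1304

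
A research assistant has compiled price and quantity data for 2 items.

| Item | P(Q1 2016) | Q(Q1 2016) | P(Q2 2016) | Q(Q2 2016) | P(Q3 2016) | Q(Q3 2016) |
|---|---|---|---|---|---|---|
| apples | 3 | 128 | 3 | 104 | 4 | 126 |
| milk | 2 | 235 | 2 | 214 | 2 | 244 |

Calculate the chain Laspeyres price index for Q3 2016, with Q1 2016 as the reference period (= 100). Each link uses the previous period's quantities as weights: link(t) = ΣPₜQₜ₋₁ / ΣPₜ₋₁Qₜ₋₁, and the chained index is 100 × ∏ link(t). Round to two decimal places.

Link Q1 2016→Q2 2016:
ΣP(Q2 2016)Q(Q1 2016) = 3×128 + 2×235 = 384 + 470 = 854
ΣP(Q1 2016)Q(Q1 2016) = 3×128 + 2×235 = 384 + 470 = 854
link = 854/854 = 1.000000
Link Q2 2016→Q3 2016:
ΣP(Q3 2016)Q(Q2 2016) = 4×104 + 2×214 = 416 + 428 = 844
ΣP(Q2 2016)Q(Q2 2016) = 3×104 + 2×214 = 312 + 428 = 740
link = 844/740 = 1.140541
Chained index = 100 × 1.000000 × 1.140541 = 114.0541

114.05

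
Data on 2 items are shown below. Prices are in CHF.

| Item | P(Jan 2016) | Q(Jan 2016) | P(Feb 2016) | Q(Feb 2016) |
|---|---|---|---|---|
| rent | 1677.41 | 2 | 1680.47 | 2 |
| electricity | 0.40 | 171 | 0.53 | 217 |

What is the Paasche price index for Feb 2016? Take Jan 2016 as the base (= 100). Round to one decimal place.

101.0

Paasche price index uses current-period quantities as weights.
ΣP(Feb 2016)·Q(Feb 2016) = 1680.47×2 + 0.53×217 = 3360.94 + 115.01 = 3475.95
ΣP(Jan 2016)·Q(Feb 2016) = 1677.41×2 + 0.40×217 = 3354.82 + 86.8 = 3441.62
Index = 3475.95 / 3441.62 × 100 = 100.9975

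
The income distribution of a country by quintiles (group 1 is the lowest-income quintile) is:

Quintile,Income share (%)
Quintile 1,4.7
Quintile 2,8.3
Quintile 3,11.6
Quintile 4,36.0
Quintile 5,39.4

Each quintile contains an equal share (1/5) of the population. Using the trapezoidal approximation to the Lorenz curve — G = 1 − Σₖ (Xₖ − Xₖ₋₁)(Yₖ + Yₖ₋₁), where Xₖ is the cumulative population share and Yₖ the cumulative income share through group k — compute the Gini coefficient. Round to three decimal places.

Cumulative income shares Yₖ: 0.0470, 0.1300, 0.2460, 0.6060, 1.0000
Σ (Xₖ−Xₖ₋₁)(Yₖ+Yₖ₋₁) = (1/5)(0.0470+0.0000) + (1/5)(0.1300+0.0470) + (1/5)(0.2460+0.1300) + (1/5)(0.6060+0.2460) + (1/5)(1.0000+0.6060)
  = 0.0094 + 0.0354 + 0.0752 + 0.1704 + 0.3212 = 0.6116
G = 1 − 0.6116 = 0.3884

0.388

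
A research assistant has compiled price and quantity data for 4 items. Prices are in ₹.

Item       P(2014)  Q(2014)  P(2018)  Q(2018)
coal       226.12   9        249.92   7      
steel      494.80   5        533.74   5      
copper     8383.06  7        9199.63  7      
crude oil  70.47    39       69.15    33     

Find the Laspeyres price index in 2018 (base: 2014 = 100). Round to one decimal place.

109.2

Laspeyres price index uses base-period quantities as weights.
ΣP(2018)·Q(2014) = 249.92×9 + 533.74×5 + 9199.63×7 + 69.15×39 = 2249.28 + 2668.7 + 64397.41 + 2696.85 = 72012.24
ΣP(2014)·Q(2014) = 226.12×9 + 494.80×5 + 8383.06×7 + 70.47×39 = 2035.08 + 2474 + 58681.42 + 2748.33 = 65938.83
Index = 72012.24 / 65938.83 × 100 = 109.2107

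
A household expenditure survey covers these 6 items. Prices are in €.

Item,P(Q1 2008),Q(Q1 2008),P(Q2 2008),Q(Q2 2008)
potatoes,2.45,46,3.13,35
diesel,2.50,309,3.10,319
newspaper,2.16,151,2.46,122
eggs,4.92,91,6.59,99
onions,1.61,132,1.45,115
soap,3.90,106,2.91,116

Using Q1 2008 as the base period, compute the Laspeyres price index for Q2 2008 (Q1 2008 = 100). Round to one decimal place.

Laspeyres price index uses base-period quantities as weights.
ΣP(Q2 2008)·Q(Q1 2008) = 3.13×46 + 3.10×309 + 2.46×151 + 6.59×91 + 1.45×132 + 2.91×106 = 143.98 + 957.9 + 371.46 + 599.69 + 191.4 + 308.46 = 2572.89
ΣP(Q1 2008)·Q(Q1 2008) = 2.45×46 + 2.50×309 + 2.16×151 + 4.92×91 + 1.61×132 + 3.90×106 = 112.7 + 772.5 + 326.16 + 447.72 + 212.52 + 413.4 = 2285
Index = 2572.89 / 2285 × 100 = 112.5991

112.6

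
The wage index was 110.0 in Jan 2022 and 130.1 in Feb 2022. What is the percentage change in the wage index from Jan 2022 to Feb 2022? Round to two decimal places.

18.27%

Change = (130.1 − 110.0) / 110.0 × 100
       = 20.1 / 110.0 × 100 = 18.2727%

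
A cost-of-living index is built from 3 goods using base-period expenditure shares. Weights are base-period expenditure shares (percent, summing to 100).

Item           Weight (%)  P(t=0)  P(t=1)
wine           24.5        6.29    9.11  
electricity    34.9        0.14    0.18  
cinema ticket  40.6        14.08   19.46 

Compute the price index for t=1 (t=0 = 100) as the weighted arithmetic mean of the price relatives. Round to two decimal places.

136.47

wine: 24.5 × (9.11/6.29) = 24.5 × 1.448331 = 35.4841
electricity: 34.9 × (0.18/0.14) = 34.9 × 1.285714 = 44.8714
cinema ticket: 40.6 × (19.46/14.08) = 40.6 × 1.382102 = 56.1134
Index = Σ wᵢ·(p₁ᵢ/p₀ᵢ) = 35.4841 + 44.8714 + 56.1134 = 136.4689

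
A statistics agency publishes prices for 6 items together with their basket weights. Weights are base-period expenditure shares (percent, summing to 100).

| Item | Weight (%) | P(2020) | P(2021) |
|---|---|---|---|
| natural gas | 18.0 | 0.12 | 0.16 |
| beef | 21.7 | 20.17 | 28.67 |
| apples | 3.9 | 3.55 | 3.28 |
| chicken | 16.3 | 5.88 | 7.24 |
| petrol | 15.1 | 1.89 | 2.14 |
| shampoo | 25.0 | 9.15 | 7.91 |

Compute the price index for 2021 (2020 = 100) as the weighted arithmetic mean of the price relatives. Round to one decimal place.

117.2

natural gas: 18.0 × (0.16/0.12) = 18.0 × 1.333333 = 24.0000
beef: 21.7 × (28.67/20.17) = 21.7 × 1.421418 = 30.8448
apples: 3.9 × (3.28/3.55) = 3.9 × 0.923944 = 3.6034
chicken: 16.3 × (7.24/5.88) = 16.3 × 1.231293 = 20.0701
petrol: 15.1 × (2.14/1.89) = 15.1 × 1.132275 = 17.0974
shampoo: 25.0 × (7.91/9.15) = 25.0 × 0.864481 = 21.6120
Index = Σ wᵢ·(p₁ᵢ/p₀ᵢ) = 24.0000 + 30.8448 + 3.6034 + 20.0701 + 17.0974 + 21.6120 = 117.2276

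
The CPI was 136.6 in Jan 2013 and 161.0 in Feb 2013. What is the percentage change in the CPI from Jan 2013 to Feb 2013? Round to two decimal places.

17.86%

Change = (161.0 − 136.6) / 136.6 × 100
       = 24.4 / 136.6 × 100 = 17.8624%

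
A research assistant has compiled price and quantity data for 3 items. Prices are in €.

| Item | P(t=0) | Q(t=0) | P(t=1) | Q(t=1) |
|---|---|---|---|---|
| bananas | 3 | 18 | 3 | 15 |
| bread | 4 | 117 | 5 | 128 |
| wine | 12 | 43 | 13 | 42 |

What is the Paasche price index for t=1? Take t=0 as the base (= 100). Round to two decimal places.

Paasche price index uses current-period quantities as weights.
ΣP(t=1)·Q(t=1) = 3×15 + 5×128 + 13×42 = 45 + 640 + 546 = 1231
ΣP(t=0)·Q(t=1) = 3×15 + 4×128 + 12×42 = 45 + 512 + 504 = 1061
Index = 1231 / 1061 × 100 = 116.0226

116.02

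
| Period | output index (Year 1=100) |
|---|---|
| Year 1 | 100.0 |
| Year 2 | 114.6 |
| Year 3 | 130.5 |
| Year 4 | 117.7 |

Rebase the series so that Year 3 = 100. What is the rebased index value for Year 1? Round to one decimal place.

76.6

Rebased(Year 1) = 100.0 / 130.5 × 100 = 76.6284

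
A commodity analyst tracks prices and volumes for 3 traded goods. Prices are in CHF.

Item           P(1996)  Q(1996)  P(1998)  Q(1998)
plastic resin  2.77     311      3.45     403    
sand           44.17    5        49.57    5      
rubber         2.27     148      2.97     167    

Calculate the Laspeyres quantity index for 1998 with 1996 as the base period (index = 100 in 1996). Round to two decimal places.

121.01

Laspeyres quantity index uses base-period prices as weights.
ΣP(1996)·Q(1998) = 2.77×403 + 44.17×5 + 2.27×167 = 1116.31 + 220.85 + 379.09 = 1716.25
ΣP(1996)·Q(1996) = 2.77×311 + 44.17×5 + 2.27×148 = 861.47 + 220.85 + 335.96 = 1418.28
Index = 1716.25 / 1418.28 × 100 = 121.0093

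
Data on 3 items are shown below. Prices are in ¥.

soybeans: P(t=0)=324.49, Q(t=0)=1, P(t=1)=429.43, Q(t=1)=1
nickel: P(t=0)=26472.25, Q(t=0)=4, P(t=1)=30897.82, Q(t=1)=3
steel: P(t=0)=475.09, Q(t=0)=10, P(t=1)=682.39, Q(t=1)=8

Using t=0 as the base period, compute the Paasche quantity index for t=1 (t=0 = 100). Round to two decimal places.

Paasche quantity index uses current-period prices as weights.
ΣP(t=1)·Q(t=1) = 429.43×1 + 30897.82×3 + 682.39×8 = 429.43 + 92693.46 + 5459.12 = 98582.01
ΣP(t=1)·Q(t=0) = 429.43×1 + 30897.82×4 + 682.39×10 = 429.43 + 123591.28 + 6823.9 = 130844.61
Index = 98582.01 / 130844.61 × 100 = 75.3428

75.34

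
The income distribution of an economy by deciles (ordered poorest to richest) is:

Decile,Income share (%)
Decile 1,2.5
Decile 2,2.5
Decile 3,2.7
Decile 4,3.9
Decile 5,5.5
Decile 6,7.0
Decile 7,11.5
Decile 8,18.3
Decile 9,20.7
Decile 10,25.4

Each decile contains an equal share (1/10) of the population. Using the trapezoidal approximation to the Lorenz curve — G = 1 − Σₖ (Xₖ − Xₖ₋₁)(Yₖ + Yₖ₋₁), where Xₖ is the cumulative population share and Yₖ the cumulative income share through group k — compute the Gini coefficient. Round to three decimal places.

0.436

Cumulative income shares Yₖ: 0.0250, 0.0500, 0.0770, 0.1160, 0.1710, 0.2410, 0.3560, 0.5390, 0.7460, 1.0000
Σ (Xₖ−Xₖ₋₁)(Yₖ+Yₖ₋₁) = (1/10)(0.0250+0.0000) + (1/10)(0.0500+0.0250) + (1/10)(0.0770+0.0500) + (1/10)(0.1160+0.0770) + (1/10)(0.1710+0.1160) + (1/10)(0.2410+0.1710) + (1/10)(0.3560+0.2410) + (1/10)(0.5390+0.3560) + (1/10)(0.7460+0.5390) + (1/10)(1.0000+0.7460)
  = 0.0025 + 0.0075 + 0.0127 + 0.0193 + 0.0287 + 0.0412 + 0.0597 + 0.0895 + 0.1285 + 0.1746 = 0.5642
G = 1 − 0.5642 = 0.4358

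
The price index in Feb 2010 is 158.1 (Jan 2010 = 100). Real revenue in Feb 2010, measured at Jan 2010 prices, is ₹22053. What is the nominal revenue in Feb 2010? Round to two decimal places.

34865.79

Nominal = Real × (Index/100) = 22053 × (158.1/100)
        = 22053 × 1.581 = 34865.7930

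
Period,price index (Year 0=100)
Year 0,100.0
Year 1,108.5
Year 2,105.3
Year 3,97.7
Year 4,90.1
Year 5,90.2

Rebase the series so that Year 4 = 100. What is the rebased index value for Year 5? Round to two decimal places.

Rebased(Year 5) = 90.2 / 90.1 × 100 = 100.1110

100.11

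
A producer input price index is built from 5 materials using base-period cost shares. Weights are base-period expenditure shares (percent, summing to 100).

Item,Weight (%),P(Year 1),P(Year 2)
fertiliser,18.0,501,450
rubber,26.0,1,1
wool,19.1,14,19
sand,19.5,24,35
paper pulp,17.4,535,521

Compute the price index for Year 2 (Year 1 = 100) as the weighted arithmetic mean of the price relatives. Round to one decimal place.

113.5

fertiliser: 18.0 × (450/501) = 18.0 × 0.898204 = 16.1677
rubber: 26.0 × (1/1) = 26.0 × 1.000000 = 26.0000
wool: 19.1 × (19/14) = 19.1 × 1.357143 = 25.9214
sand: 19.5 × (35/24) = 19.5 × 1.458333 = 28.4375
paper pulp: 17.4 × (521/535) = 17.4 × 0.973832 = 16.9447
Index = Σ wᵢ·(p₁ᵢ/p₀ᵢ) = 16.1677 + 26.0000 + 25.9214 + 28.4375 + 16.9447 = 113.4713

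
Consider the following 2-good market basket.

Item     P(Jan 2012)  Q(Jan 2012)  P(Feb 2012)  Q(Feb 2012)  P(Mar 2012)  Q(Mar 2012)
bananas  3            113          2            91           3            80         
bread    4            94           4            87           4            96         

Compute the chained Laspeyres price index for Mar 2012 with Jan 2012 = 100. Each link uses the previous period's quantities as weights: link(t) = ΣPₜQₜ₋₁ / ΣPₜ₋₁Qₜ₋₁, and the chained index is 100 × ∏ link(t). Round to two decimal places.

Link Jan 2012→Feb 2012:
ΣP(Feb 2012)Q(Jan 2012) = 2×113 + 4×94 = 226 + 376 = 602
ΣP(Jan 2012)Q(Jan 2012) = 3×113 + 4×94 = 339 + 376 = 715
link = 602/715 = 0.841958
Link Feb 2012→Mar 2012:
ΣP(Mar 2012)Q(Feb 2012) = 3×91 + 4×87 = 273 + 348 = 621
ΣP(Feb 2012)Q(Feb 2012) = 2×91 + 4×87 = 182 + 348 = 530
link = 621/530 = 1.171698
Chained index = 100 × 0.841958 × 1.171698 = 98.6521

98.65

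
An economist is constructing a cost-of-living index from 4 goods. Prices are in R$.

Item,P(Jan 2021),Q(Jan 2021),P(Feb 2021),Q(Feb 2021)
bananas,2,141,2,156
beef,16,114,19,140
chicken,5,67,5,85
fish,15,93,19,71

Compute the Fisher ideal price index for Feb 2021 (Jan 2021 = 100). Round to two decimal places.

Laspeyres component (base-period weights):
ΣP(Feb 2021)Q(Jan 2021) = 2×141 + 19×114 + 5×67 + 19×93 = 282 + 2166 + 335 + 1767 = 4550
ΣP(Jan 2021)Q(Jan 2021) = 2×141 + 16×114 + 5×67 + 15×93 = 282 + 1824 + 335 + 1395 = 3836
L = 4550 / 3836 × 100 = 118.6131
Paasche component (current-period weights):
ΣP(Feb 2021)Q(Feb 2021) = 2×156 + 19×140 + 5×85 + 19×71 = 312 + 2660 + 425 + 1349 = 4746
ΣP(Jan 2021)Q(Feb 2021) = 2×156 + 16×140 + 5×85 + 15×71 = 312 + 2240 + 425 + 1065 = 4042
P = 4746 / 4042 × 100 = 117.4171
Fisher = √(L × P) = √(118.6131 × 117.4171) = 118.0136

118.01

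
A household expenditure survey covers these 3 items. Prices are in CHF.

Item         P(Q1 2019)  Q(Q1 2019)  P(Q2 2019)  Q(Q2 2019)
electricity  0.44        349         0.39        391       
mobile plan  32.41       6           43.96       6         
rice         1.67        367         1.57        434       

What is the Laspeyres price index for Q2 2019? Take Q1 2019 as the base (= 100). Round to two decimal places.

Laspeyres price index uses base-period quantities as weights.
ΣP(Q2 2019)·Q(Q1 2019) = 0.39×349 + 43.96×6 + 1.57×367 = 136.11 + 263.76 + 576.19 = 976.06
ΣP(Q1 2019)·Q(Q1 2019) = 0.44×349 + 32.41×6 + 1.67×367 = 153.56 + 194.46 + 612.89 = 960.91
Index = 976.06 / 960.91 × 100 = 101.5766

101.58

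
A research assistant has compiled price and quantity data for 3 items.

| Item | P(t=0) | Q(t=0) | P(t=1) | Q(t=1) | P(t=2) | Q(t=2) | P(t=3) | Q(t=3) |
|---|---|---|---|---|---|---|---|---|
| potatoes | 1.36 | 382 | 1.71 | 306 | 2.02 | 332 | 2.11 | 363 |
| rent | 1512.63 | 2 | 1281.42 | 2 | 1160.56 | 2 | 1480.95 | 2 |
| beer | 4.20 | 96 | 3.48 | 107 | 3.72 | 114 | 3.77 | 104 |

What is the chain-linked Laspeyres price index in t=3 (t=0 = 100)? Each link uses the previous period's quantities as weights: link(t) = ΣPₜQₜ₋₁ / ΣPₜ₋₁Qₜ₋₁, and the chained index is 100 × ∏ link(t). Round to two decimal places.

Link t=0→t=1:
ΣP(t=1)Q(t=0) = 1.71×382 + 1281.42×2 + 3.48×96 = 653.22 + 2562.84 + 334.08 = 3550.14
ΣP(t=0)Q(t=0) = 1.36×382 + 1512.63×2 + 4.20×96 = 519.52 + 3025.26 + 403.2 = 3947.98
link = 3550.14/3947.98 = 0.899229
Link t=1→t=2:
ΣP(t=2)Q(t=1) = 2.02×306 + 1160.56×2 + 3.72×107 = 618.12 + 2321.12 + 398.04 = 3337.28
ΣP(t=1)Q(t=1) = 1.71×306 + 1281.42×2 + 3.48×107 = 523.26 + 2562.84 + 372.36 = 3458.46
link = 3337.28/3458.46 = 0.964961
Link t=2→t=3:
ΣP(t=3)Q(t=2) = 2.11×332 + 1480.95×2 + 3.77×114 = 700.52 + 2961.9 + 429.78 = 4092.2
ΣP(t=2)Q(t=2) = 2.02×332 + 1160.56×2 + 3.72×114 = 670.64 + 2321.12 + 424.08 = 3415.84
link = 4092.2/3415.84 = 1.198007
Chained index = 100 × 0.899229 × 0.964961 × 1.198007 = 103.9537

103.95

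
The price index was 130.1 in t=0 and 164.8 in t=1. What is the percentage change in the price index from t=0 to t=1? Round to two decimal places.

Change = (164.8 − 130.1) / 130.1 × 100
       = 34.7 / 130.1 × 100 = 26.6718%

26.67%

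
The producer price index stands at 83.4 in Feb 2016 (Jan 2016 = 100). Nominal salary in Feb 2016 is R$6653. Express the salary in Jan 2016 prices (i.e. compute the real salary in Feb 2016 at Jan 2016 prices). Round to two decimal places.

Real = Nominal ÷ (Index/100) = 6653 ÷ (83.4/100)
     = 6653 ÷ 0.834 = 7977.2182

7977.22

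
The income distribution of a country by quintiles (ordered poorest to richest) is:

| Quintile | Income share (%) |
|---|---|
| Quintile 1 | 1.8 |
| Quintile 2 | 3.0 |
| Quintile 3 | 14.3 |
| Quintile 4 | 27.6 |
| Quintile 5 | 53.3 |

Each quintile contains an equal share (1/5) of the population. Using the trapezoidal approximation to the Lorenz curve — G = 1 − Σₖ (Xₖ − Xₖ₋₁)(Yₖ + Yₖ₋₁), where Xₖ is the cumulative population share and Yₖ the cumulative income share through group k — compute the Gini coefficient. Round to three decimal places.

Cumulative income shares Yₖ: 0.0180, 0.0480, 0.1910, 0.4670, 1.0000
Σ (Xₖ−Xₖ₋₁)(Yₖ+Yₖ₋₁) = (1/5)(0.0180+0.0000) + (1/5)(0.0480+0.0180) + (1/5)(0.1910+0.0480) + (1/5)(0.4670+0.1910) + (1/5)(1.0000+0.4670)
  = 0.0036 + 0.0132 + 0.0478 + 0.1316 + 0.2934 = 0.4896
G = 1 − 0.4896 = 0.5104

0.510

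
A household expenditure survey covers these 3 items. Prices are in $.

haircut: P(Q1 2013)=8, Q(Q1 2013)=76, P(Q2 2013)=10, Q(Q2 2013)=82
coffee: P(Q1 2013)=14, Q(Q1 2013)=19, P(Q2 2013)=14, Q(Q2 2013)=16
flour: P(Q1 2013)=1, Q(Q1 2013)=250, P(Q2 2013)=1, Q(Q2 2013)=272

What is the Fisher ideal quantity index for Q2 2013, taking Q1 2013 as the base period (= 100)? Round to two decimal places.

102.81

Laspeyres component (base-period weights):
ΣP(Q1 2013)Q(Q2 2013) = 8×82 + 14×16 + 1×272 = 656 + 224 + 272 = 1152
ΣP(Q1 2013)Q(Q1 2013) = 8×76 + 14×19 + 1×250 = 608 + 266 + 250 = 1124
L = 1152 / 1124 × 100 = 102.4911
Paasche component (current-period weights):
ΣP(Q2 2013)Q(Q2 2013) = 10×82 + 14×16 + 1×272 = 820 + 224 + 272 = 1316
ΣP(Q2 2013)Q(Q1 2013) = 10×76 + 14×19 + 1×250 = 760 + 266 + 250 = 1276
P = 1316 / 1276 × 100 = 103.1348
Fisher = √(L × P) = √(102.4911 × 103.1348) = 102.8124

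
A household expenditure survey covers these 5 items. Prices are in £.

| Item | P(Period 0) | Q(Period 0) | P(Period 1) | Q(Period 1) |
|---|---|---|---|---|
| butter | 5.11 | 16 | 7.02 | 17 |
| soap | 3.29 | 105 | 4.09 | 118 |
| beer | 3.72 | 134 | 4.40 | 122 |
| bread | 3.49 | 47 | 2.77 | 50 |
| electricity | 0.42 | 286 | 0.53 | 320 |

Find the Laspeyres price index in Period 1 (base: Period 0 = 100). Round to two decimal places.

116.80

Laspeyres price index uses base-period quantities as weights.
ΣP(Period 1)·Q(Period 0) = 7.02×16 + 4.09×105 + 4.40×134 + 2.77×47 + 0.53×286 = 112.32 + 429.45 + 589.6 + 130.19 + 151.58 = 1413.14
ΣP(Period 0)·Q(Period 0) = 5.11×16 + 3.29×105 + 3.72×134 + 3.49×47 + 0.42×286 = 81.76 + 345.45 + 498.48 + 164.03 + 120.12 = 1209.84
Index = 1413.14 / 1209.84 × 100 = 116.8039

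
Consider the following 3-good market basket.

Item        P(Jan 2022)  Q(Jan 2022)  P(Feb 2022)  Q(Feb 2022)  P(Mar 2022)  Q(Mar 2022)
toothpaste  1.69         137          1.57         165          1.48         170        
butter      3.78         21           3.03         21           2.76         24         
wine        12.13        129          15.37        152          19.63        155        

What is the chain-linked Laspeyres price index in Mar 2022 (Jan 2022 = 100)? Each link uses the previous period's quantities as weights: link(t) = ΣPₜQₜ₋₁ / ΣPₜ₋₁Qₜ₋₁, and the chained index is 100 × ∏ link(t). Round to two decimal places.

149.00

Link Jan 2022→Feb 2022:
ΣP(Feb 2022)Q(Jan 2022) = 1.57×137 + 3.03×21 + 15.37×129 = 215.09 + 63.63 + 1982.73 = 2261.45
ΣP(Jan 2022)Q(Jan 2022) = 1.69×137 + 3.78×21 + 12.13×129 = 231.53 + 79.38 + 1564.77 = 1875.68
link = 2261.45/1875.68 = 1.205669
Link Feb 2022→Mar 2022:
ΣP(Mar 2022)Q(Feb 2022) = 1.48×165 + 2.76×21 + 19.63×152 = 244.2 + 57.96 + 2983.76 = 3285.92
ΣP(Feb 2022)Q(Feb 2022) = 1.57×165 + 3.03×21 + 15.37×152 = 259.05 + 63.63 + 2336.24 = 2658.92
link = 3285.92/2658.92 = 1.235810
Chained index = 100 × 1.205669 × 1.235810 = 148.9978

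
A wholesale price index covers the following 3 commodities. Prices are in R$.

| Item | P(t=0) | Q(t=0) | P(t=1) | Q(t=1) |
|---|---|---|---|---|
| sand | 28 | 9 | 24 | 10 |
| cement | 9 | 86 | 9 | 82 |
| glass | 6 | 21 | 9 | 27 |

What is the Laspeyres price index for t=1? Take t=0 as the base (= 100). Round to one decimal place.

102.3

Laspeyres price index uses base-period quantities as weights.
ΣP(t=1)·Q(t=0) = 24×9 + 9×86 + 9×21 = 216 + 774 + 189 = 1179
ΣP(t=0)·Q(t=0) = 28×9 + 9×86 + 6×21 = 252 + 774 + 126 = 1152
Index = 1179 / 1152 × 100 = 102.3438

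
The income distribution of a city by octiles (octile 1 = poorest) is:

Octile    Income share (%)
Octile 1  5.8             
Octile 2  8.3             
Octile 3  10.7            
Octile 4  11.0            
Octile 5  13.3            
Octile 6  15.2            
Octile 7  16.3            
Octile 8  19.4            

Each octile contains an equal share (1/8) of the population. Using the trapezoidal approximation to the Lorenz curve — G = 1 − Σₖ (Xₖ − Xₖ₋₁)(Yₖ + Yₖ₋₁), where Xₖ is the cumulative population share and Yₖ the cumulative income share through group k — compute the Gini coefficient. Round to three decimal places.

0.189

Cumulative income shares Yₖ: 0.0580, 0.1410, 0.2480, 0.3580, 0.4910, 0.6430, 0.8060, 1.0000
Σ (Xₖ−Xₖ₋₁)(Yₖ+Yₖ₋₁) = (1/8)(0.0580+0.0000) + (1/8)(0.1410+0.0580) + (1/8)(0.2480+0.1410) + (1/8)(0.3580+0.2480) + (1/8)(0.4910+0.3580) + (1/8)(0.6430+0.4910) + (1/8)(0.8060+0.6430) + (1/8)(1.0000+0.8060)
  = 0.0072 + 0.0249 + 0.0486 + 0.0757 + 0.1061 + 0.1417 + 0.1811 + 0.2258 = 0.8113
G = 1 − 0.8113 = 0.1887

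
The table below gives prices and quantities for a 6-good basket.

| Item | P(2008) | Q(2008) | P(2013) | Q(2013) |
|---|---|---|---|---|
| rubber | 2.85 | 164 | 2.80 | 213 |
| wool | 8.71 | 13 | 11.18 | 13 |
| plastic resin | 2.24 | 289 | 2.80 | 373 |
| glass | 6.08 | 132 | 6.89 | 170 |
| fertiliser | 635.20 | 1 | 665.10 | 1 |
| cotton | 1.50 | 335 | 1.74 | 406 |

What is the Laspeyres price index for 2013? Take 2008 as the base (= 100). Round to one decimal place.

Laspeyres price index uses base-period quantities as weights.
ΣP(2013)·Q(2008) = 2.80×164 + 11.18×13 + 2.80×289 + 6.89×132 + 665.10×1 + 1.74×335 = 459.2 + 145.34 + 809.2 + 909.48 + 665.1 + 582.9 = 3571.22
ΣP(2008)·Q(2008) = 2.85×164 + 8.71×13 + 2.24×289 + 6.08×132 + 635.20×1 + 1.50×335 = 467.4 + 113.23 + 647.36 + 802.56 + 635.2 + 502.5 = 3168.25
Index = 3571.22 / 3168.25 × 100 = 112.7190

112.7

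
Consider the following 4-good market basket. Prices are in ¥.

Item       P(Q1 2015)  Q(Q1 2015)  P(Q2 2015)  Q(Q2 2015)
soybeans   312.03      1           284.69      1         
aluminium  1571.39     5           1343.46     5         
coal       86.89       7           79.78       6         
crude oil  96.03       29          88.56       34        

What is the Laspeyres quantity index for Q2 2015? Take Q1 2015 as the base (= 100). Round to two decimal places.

103.40

Laspeyres quantity index uses base-period prices as weights.
ΣP(Q1 2015)·Q(Q2 2015) = 312.03×1 + 1571.39×5 + 86.89×6 + 96.03×34 = 312.03 + 7856.95 + 521.34 + 3265.02 = 11955.34
ΣP(Q1 2015)·Q(Q1 2015) = 312.03×1 + 1571.39×5 + 86.89×7 + 96.03×29 = 312.03 + 7856.95 + 608.23 + 2784.87 = 11562.08
Index = 11955.34 / 11562.08 × 100 = 103.4013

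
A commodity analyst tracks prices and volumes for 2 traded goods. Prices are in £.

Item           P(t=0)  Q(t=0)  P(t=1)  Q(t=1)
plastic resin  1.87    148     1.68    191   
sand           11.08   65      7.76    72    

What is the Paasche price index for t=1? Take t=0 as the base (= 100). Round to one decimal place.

76.2

Paasche price index uses current-period quantities as weights.
ΣP(t=1)·Q(t=1) = 1.68×191 + 7.76×72 = 320.88 + 558.72 = 879.6
ΣP(t=0)·Q(t=1) = 1.87×191 + 11.08×72 = 357.17 + 797.76 = 1154.93
Index = 879.6 / 1154.93 × 100 = 76.1605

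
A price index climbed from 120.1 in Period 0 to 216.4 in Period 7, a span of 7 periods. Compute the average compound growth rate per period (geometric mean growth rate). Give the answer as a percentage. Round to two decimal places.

Growth factor = (216.4/120.1)^(1/7) = (1.801832)^(1/7) = 1.087754
Growth rate = 1.087754 − 1 = 0.087754 = 8.7754%

8.78%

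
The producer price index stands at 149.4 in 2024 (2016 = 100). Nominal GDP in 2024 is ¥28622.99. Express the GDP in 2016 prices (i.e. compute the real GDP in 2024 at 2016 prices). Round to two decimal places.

19158.63

Real = Nominal ÷ (Index/100) = 28622.99 ÷ (149.4/100)
     = 28622.99 ÷ 1.494 = 19158.6278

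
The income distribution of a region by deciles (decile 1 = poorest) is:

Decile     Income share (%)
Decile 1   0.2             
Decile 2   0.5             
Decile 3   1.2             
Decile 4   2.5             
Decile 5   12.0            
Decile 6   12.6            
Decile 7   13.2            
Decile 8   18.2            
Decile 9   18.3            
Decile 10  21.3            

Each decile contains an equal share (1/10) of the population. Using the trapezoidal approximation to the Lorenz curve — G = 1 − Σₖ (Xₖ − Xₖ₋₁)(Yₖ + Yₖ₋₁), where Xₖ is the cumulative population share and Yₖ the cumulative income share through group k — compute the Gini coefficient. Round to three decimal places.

Cumulative income shares Yₖ: 0.0020, 0.0070, 0.0190, 0.0440, 0.1640, 0.2900, 0.4220, 0.6040, 0.7870, 1.0000
Σ (Xₖ−Xₖ₋₁)(Yₖ+Yₖ₋₁) = (1/10)(0.0020+0.0000) + (1/10)(0.0070+0.0020) + (1/10)(0.0190+0.0070) + (1/10)(0.0440+0.0190) + (1/10)(0.1640+0.0440) + (1/10)(0.2900+0.1640) + (1/10)(0.4220+0.2900) + (1/10)(0.6040+0.4220) + (1/10)(0.7870+0.6040) + (1/10)(1.0000+0.7870)
  = 0.0002 + 0.0009 + 0.0026 + 0.0063 + 0.0208 + 0.0454 + 0.0712 + 0.1026 + 0.1391 + 0.1787 = 0.5678
G = 1 − 0.5678 = 0.4322

0.432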